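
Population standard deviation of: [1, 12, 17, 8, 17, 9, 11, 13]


Mean = 88/8 = 11
  (1-11)²=100
  (12-11)²=1
  (17-11)²=36
  (8-11)²=9
  (17-11)²=36
  (9-11)²=4
  (11-11)²=0
  (13-11)²=4
Σ(x-μ)² = 190
σ² = 190/8 = 95/4

σ = √(95/4) ≈ 4.8734


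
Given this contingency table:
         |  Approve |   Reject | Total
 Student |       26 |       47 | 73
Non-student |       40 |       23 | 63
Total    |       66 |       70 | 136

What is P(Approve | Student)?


P(Approve | Student) = 26/(26+47) = 26/73

P(Approve|Student) = 26/73 ≈ 35.62%


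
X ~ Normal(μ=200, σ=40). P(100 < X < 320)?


z₁=(100-200)/40=-2.5, z₂=(320-200)/40=3.0
P = Φ(3.0) - Φ(-2.5) = 0.998650 - 0.006210 = 0.992440 ≈ 0.9924

P(100 < X < 320) ≈ 0.9924


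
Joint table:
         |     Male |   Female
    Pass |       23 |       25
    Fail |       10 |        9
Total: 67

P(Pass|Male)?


P(Pass|Male) = 23/(23+10) = 23/33

P = 23/33 ≈ 69.70%


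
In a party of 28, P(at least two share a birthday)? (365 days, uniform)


P(all different) = Π(365-i)/365 for i=0..27
= 0.345539
P(match) = 1 - 0.345539 = 0.654461

P ≈ 0.6545 ≈ 65.45%


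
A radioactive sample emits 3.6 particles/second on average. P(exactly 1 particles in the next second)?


Poisson(λ=3.6): P(X=1) = e^(-λ)×λ^k/k!
= e^(-3.6) × 3.6^1 / 1!
≈ 0.02732372245 × 3.6 / 1 ≈ 0.098365

P(X=1) ≈ 0.098365 ≈ 9.84%


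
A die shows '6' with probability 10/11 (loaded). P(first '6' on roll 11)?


Geometric: P(X=11) = (1-p)^(k-1)×p = (1/11)^10×10/11 = 10/285311670611

P(X=11) = 10/285311670611 ≈ 0.00%


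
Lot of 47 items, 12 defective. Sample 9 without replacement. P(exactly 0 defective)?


Hypergeometric: C(12,0)×C(35,9)/C(47,9)
= 1×70607460/1362649145 = 1283772/24775439

P(X=0) = 1283772/24775439 ≈ 5.18%


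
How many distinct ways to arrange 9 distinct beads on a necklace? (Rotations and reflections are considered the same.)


Free circular arrangements: rotations and reflections both identified.
(n-1)!/2 = 8!/2 = 40320/2 = 20160

20160


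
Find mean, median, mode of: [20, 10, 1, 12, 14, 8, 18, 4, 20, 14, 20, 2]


Sorted: [1, 2, 4, 8, 10, 12, 14, 14, 18, 20, 20, 20]
Mean = 143/12
Median = 13
Freq: {20: 3, 10: 1, 1: 1, 12: 1, 14: 2, 8: 1, 18: 1, 4: 1, 2: 1}
Mode: [20]

Mean=143/12, Median=13, Mode=20


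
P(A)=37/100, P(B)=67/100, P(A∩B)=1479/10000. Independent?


P(A)×P(B) = 2479/10000
P(A∩B) = 1479/10000
Not equal → NOT independent

No, not independent


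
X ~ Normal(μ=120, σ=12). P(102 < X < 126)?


z₁=(102-120)/12=-1.5, z₂=(126-120)/12=0.5
P = Φ(0.5) - Φ(-1.5) = 0.691462 - 0.066807 = 0.624655 ≈ 0.6247

P(102 < X < 126) ≈ 0.6247


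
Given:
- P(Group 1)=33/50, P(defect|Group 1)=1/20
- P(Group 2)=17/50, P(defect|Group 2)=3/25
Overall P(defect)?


P(B) = Σ P(B|Aᵢ)×P(Aᵢ)
  1/20×33/50 = 33/1000
  3/25×17/50 = 51/1250
Sum = 369/5000

P(defect) = 369/5000 ≈ 7.38%


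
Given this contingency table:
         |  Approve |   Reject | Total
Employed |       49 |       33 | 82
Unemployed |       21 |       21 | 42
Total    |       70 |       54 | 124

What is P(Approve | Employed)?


P(Approve | Employed) = 49/(49+33) = 49/82

P(Approve|Employed) = 49/82 ≈ 59.76%


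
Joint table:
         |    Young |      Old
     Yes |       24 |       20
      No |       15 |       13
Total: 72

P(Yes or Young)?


P(Yes∨Young) = P(Yes) + P(Young) - P(Yes∧Young)
= (44 + 39 - 24)/72 = 59/72

P = 59/72 ≈ 81.94%


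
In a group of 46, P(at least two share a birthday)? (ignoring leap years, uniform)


P(all different) = Π(365-i)/365 for i=0..45
= 0.051747
P(match) = 1 - 0.051747 = 0.948253

P ≈ 0.9483 ≈ 94.83%


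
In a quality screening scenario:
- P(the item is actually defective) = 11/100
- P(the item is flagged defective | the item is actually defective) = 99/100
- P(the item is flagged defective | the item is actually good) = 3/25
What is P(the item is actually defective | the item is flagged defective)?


Using Bayes' theorem:
P(A|B) = P(B|A)·P(A) / P(B)

P(the item is flagged defective) = 99/100 × 11/100 + 3/25 × 89/100
= 1089/10000 + 267/2500 = 2157/10000

P(the item is actually defective|the item is flagged defective) = (1089/10000) / (2157/10000) = 363/719

P(the item is actually defective|the item is flagged defective) = 363/719 ≈ 50.49%


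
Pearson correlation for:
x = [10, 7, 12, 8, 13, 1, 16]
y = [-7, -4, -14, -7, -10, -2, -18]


n=7, Σx=67, Σy=-62, Σxy=-742, Σx²=783, Σy²=738
r = (7×(-742) - 67×(-62))/√((7×783 - 67²)(7×738 - (-62)²))
= -1040/√(992×1322) = -1040/√1311424 ≈ -1040/1145.1742 ≈ -0.9082

r ≈ -0.9082


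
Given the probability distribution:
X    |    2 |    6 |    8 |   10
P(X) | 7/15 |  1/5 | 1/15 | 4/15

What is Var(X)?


E[X] = 16/3
E[X²] = 40
Var(X) = E[X²] - (E[X])² = 40 - 256/9 = 104/9

Var(X) = 104/9 ≈ 11.5556


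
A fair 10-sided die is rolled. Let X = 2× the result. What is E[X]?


E[die] = (1+10)/2 = 11/2
E[X] = 2 × 11/2 = 11

E[X] = 11


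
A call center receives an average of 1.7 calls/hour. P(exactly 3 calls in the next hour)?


Poisson(λ=1.7): P(X=3) = e^(-λ)×λ^k/k!
= e^(-1.7) × 1.7^3 / 3!
≈ 0.1826835241 × 4.913 / 6 ≈ 0.149587

P(X=3) ≈ 0.149587 ≈ 14.96%


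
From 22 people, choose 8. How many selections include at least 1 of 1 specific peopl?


Complement: C(22,8) - C(21,8) = 319770 - 203490 = 116280

116280


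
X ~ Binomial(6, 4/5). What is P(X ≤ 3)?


P(X ≤ 3) = Σ P(X=i) for i=0..3
P(X=0) = 1/15625
P(X=1) = 24/15625
P(X=2) = 48/3125
P(X=3) = 256/3125
Sum = 309/3125

P(X ≤ 3) = 309/3125 ≈ 9.89%


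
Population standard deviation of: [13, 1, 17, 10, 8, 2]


Mean = 51/6 = 17/2
  (13-17/2)²=81/4
  (1-17/2)²=225/4
  (17-17/2)²=289/4
  (10-17/2)²=9/4
  (8-17/2)²=1/4
  (2-17/2)²=169/4
Σ(x-μ)² = 387/2
σ² = (387/2)/6 = 129/4

σ = √(129/4) ≈ 5.6789


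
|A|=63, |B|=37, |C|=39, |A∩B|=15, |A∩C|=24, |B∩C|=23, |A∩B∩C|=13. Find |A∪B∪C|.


|A∪B∪C| = 63+37+39-15-24-23+13 = 90

|A∪B∪C| = 90


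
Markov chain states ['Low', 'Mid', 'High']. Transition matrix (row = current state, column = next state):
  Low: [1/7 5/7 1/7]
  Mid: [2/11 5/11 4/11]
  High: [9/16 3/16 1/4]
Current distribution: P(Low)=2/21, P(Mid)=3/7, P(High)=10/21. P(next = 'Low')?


P(next=Low) = Σᵢ P(now=i)×P(i→Low)
= 2/21×1/7 + 3/7×2/11 + 10/21×9/16
= 2/147 + 6/77 + 15/56 = 4649/12936

P = 4649/12936 ≈ 0.3594


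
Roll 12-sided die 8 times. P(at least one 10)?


P(no 10)^8 = (11/12)^8 = 214358881/429981696
P(≥1) = 1 - 214358881/429981696 = 215622815/429981696

P = 215622815/429981696 ≈ 50.15%


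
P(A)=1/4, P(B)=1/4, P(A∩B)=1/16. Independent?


P(A)×P(B) = 1/16
P(A∩B) = 1/16
Equal ✓ → Independent

Yes, independent


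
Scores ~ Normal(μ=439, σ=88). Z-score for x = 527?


z = (x - μ)/σ = (527 - 439)/88 = 1.0

z = 1.0


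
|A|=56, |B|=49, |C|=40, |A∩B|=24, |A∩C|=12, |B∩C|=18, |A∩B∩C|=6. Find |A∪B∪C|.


|A∪B∪C| = 56+49+40-24-12-18+6 = 97

|A∪B∪C| = 97


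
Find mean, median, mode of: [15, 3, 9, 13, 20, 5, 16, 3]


Sorted: [3, 3, 5, 9, 13, 15, 16, 20]
Mean = 84/8 = 21/2
Median = 11
Freq: {15: 1, 3: 2, 9: 1, 13: 1, 20: 1, 5: 1, 16: 1}
Mode: [3]

Mean=21/2, Median=11, Mode=3


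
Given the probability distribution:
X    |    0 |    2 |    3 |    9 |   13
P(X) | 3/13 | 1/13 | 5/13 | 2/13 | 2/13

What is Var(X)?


E[X] = 61/13
E[X²] = 549/13
Var(X) = E[X²] - (E[X])² = 549/13 - 3721/169 = 3416/169

Var(X) = 3416/169 ≈ 20.2130


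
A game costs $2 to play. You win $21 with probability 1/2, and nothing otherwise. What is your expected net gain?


E[gain] = (21-2)×1/2 + (-2)×1/2
= 19/2 - 1 = 17/2

Expected net gain = $17/2 ≈ $8.50


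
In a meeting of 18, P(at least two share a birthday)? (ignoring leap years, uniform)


P(all different) = Π(365-i)/365 for i=0..17
= 0.653089
P(match) = 1 - 0.653089 = 0.346911

P ≈ 0.3469 ≈ 34.69%


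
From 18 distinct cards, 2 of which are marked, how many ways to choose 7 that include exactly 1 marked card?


Choose 1 of the 2 marked cards and 6 of the other 16 cards:
C(2,1)×C(16,6) = 2×8008 = 16016

16016


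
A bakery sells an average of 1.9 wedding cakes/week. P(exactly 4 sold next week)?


Poisson(λ=1.9): P(X=4) = e^(-λ)×λ^k/k!
= e^(-1.9) × 1.9^4 / 4!
≈ 0.1495686192 × 13.0321 / 24 ≈ 0.081216

P(X=4) ≈ 0.081216 ≈ 8.12%


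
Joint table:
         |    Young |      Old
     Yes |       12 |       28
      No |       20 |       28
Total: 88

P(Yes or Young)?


P(Yes∨Young) = P(Yes) + P(Young) - P(Yes∧Young)
= (40 + 32 - 12)/88 = 60/88 = 15/22

P = 15/22 ≈ 68.18%


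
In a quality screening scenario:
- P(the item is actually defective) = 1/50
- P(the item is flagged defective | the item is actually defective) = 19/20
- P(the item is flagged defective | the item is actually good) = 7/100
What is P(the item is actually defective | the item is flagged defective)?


Using Bayes' theorem:
P(A|B) = P(B|A)·P(A) / P(B)

P(the item is flagged defective) = 19/20 × 1/50 + 7/100 × 49/50
= 19/1000 + 343/5000 = 219/2500

P(the item is actually defective|the item is flagged defective) = (19/1000) / (219/2500) = 95/438

P(the item is actually defective|the item is flagged defective) = 95/438 ≈ 21.69%


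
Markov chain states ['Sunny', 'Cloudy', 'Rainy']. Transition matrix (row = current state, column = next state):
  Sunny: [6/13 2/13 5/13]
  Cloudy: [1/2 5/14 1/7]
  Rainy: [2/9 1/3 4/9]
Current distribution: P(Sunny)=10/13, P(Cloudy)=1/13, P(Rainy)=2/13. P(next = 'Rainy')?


P(next=Rainy) = Σᵢ P(now=i)×P(i→Rainy)
= 10/13×5/13 + 1/13×1/7 + 2/13×4/9
= 50/169 + 1/91 + 8/117 = 3995/10647

P = 3995/10647 ≈ 0.3752


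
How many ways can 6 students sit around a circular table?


Circular arrangements of 6 distinct objects: fix one position to break rotational symmetry.
(n-1)! = 5! = 120

120


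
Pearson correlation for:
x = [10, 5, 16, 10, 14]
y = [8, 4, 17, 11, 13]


n=5, Σx=55, Σy=53, Σxy=664, Σx²=677, Σy²=659
r = (5×664 - 55×53)/√((5×677 - 55²)(5×659 - 53²))
= 405/√(360×486) = 405/√174960 ≈ 405/418.2822 ≈ 0.9682

r ≈ 0.9682


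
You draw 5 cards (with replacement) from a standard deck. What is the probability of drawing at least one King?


P(not a King) = 48/52 = 12/13
P(none in 5 draws) = (12/13)^5 = 248832/371293
P(≥1 King) = 1 - 248832/371293 = 122461/371293

P = 122461/371293 ≈ 32.98%


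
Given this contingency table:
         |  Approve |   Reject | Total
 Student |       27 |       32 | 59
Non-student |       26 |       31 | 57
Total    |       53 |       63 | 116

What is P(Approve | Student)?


P(Approve | Student) = 27/(27+32) = 27/59

P(Approve|Student) = 27/59 ≈ 45.76%


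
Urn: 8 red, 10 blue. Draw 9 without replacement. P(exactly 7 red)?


Hypergeometric: C(8,7)×C(10,2)/C(18,9)
= 8×45/48620 = 18/2431

P(X=7) = 18/2431 ≈ 0.74%


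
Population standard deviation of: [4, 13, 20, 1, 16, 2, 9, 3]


Mean = 68/8 = 17/2
  (4-17/2)²=81/4
  (13-17/2)²=81/4
  (20-17/2)²=529/4
  (1-17/2)²=225/4
  (16-17/2)²=225/4
  (2-17/2)²=169/4
  (9-17/2)²=1/4
  (3-17/2)²=121/4
Σ(x-μ)² = 358
σ² = 358/8 = 179/4

σ = √(179/4) ≈ 6.6895


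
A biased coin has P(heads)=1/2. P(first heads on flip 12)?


Geometric: P(X=12) = (1-p)^(k-1)×p = (1/2)^11×1/2 = 1/4096

P(X=12) = 1/4096 ≈ 0.02%


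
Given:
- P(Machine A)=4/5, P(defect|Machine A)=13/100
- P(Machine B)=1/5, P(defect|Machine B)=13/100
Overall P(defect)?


P(B) = Σ P(B|Aᵢ)×P(Aᵢ)
  13/100×4/5 = 13/125
  13/100×1/5 = 13/500
Sum = 13/100

P(defect) = 13/100 ≈ 13.00%


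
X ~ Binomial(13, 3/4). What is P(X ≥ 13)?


P(X ≥ 13) = Σ P(X=i) for i=13..13
P(X=13) = 1594323/67108864
Sum = 1594323/67108864

P(X ≥ 13) = 1594323/67108864 ≈ 2.38%


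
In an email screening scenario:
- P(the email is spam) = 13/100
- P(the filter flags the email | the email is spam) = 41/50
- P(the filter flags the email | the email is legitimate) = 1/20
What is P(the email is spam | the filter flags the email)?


Using Bayes' theorem:
P(A|B) = P(B|A)·P(A) / P(B)

P(the filter flags the email) = 41/50 × 13/100 + 1/20 × 87/100
= 533/5000 + 87/2000 = 1501/10000

P(the email is spam|the filter flags the email) = (533/5000) / (1501/10000) = 1066/1501

P(the email is spam|the filter flags the email) = 1066/1501 ≈ 71.02%


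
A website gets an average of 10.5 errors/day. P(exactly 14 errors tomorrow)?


Poisson(λ=10.5): P(X=14) = e^(-λ)×λ^k/k!
= e^(-10.5) × 10.5^14 / 14!
≈ 2.753644935e-05 × 1.97993159944e+14 / 87178291200 ≈ 0.062539

P(X=14) ≈ 0.062539 ≈ 6.25%


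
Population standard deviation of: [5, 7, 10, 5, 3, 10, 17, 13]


Mean = 70/8 = 35/4
  (5-35/4)²=225/16
  (7-35/4)²=49/16
  (10-35/4)²=25/16
  (5-35/4)²=225/16
  (3-35/4)²=529/16
  (10-35/4)²=25/16
  (17-35/4)²=1089/16
  (13-35/4)²=289/16
Σ(x-μ)² = 307/2
σ² = (307/2)/8 = 307/16

σ = √(307/16) ≈ 4.3804


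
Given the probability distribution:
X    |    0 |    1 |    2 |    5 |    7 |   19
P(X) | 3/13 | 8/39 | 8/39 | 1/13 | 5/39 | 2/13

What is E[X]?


E[X] = Σ x·P(X=x)
= (0)×(3/13) + (1)×(8/39) + (2)×(8/39) + (5)×(1/13) + (7)×(5/39) + (19)×(2/13)
= 188/39

E[X] = 188/39


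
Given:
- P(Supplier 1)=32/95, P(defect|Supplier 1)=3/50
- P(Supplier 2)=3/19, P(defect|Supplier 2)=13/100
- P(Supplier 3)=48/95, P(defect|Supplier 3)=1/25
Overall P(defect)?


P(B) = Σ P(B|Aᵢ)×P(Aᵢ)
  3/50×32/95 = 48/2375
  13/100×3/19 = 39/1900
  1/25×48/95 = 48/2375
Sum = 579/9500

P(defect) = 579/9500 ≈ 6.09%


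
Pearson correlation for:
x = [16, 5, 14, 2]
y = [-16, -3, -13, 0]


n=4, Σx=37, Σy=-32, Σxy=-453, Σx²=481, Σy²=434
r = (4×(-453) - 37×(-32))/√((4×481 - 37²)(4×434 - (-32)²))
= -628/√(555×712) = -628/√395160 ≈ -628/628.6175 ≈ -0.9990

r ≈ -0.9990


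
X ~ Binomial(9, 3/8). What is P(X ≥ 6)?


P(X ≥ 6) = Σ P(X=i) for i=6..9
P(X=6) = 1913625/33554432
P(X=7) = 492075/33554432
P(X=8) = 295245/134217728
P(X=9) = 19683/134217728
Sum = 155277/2097152

P(X ≥ 6) = 155277/2097152 ≈ 7.40%


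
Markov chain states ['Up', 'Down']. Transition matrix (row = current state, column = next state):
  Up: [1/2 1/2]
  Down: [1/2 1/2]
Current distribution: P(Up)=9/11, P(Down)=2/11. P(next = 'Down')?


P(next=Down) = Σᵢ P(now=i)×P(i→Down)
= 9/11×1/2 + 2/11×1/2
= 9/22 + 1/11 = 1/2

P = 1/2 ≈ 0.5000


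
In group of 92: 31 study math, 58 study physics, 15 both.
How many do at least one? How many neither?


|A∪B| = 31+58-15 = 74
Neither = 92-74 = 18

At least one: 74; Neither: 18


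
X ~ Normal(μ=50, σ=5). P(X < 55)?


z = (55-50)/5 = 1.0
P(Z < 1.0) = 0.8413

P(X < 55) ≈ 0.8413


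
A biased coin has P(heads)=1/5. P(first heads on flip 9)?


Geometric: P(X=9) = (1-p)^(k-1)×p = (4/5)^8×1/5 = 65536/1953125

P(X=9) = 65536/1953125 ≈ 3.36%


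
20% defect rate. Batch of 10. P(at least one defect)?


P(all good) = (4/5)^10 = 1048576/9765625
P(≥1 defect) = 8717049/9765625

P = 8717049/9765625 ≈ 89.26%


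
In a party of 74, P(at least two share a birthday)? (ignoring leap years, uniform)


P(all different) = Π(365-i)/365 for i=0..73
= 0.000351
P(match) = 1 - 0.000351 = 0.999649

P ≈ 0.9996 ≈ 99.96%


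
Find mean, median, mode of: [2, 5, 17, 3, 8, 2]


Sorted: [2, 2, 3, 5, 8, 17]
Mean = 37/6
Median = 4
Freq: {2: 2, 5: 1, 17: 1, 3: 1, 8: 1}
Mode: [2]

Mean=37/6, Median=4, Mode=2


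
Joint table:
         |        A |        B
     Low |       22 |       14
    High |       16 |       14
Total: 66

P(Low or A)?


P(Low∨A) = P(Low) + P(A) - P(Low∧A)
= (36 + 38 - 22)/66 = 52/66 = 26/33

P = 26/33 ≈ 78.79%


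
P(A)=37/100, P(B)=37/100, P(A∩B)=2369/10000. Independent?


P(A)×P(B) = 1369/10000
P(A∩B) = 2369/10000
Not equal → NOT independent

No, not independent


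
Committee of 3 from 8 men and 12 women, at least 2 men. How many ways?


Count by #men:
  2M,1W: C(8,2)×C(12,1)=336
  3M,0W: C(8,3)×C(12,0)=56
Total = 392

392


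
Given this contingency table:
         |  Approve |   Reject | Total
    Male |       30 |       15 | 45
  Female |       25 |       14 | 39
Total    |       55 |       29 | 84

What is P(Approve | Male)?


P(Approve | Male) = 30/(30+15) = 30/45 = 2/3

P(Approve|Male) = 2/3 ≈ 66.67%


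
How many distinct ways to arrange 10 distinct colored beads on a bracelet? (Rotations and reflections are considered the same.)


Free circular arrangements: rotations and reflections both identified.
(n-1)!/2 = 9!/2 = 362880/2 = 181440

181440


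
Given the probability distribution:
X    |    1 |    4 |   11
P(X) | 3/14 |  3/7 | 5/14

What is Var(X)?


E[X] = 41/7
E[X²] = 352/7
Var(X) = E[X²] - (E[X])² = 352/7 - 1681/49 = 783/49

Var(X) = 783/49 ≈ 15.9796


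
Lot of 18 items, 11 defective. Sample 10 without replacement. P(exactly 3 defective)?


Hypergeometric: C(11,3)×C(7,7)/C(18,10)
= 165×1/43758 = 5/1326

P(X=3) = 5/1326 ≈ 0.38%


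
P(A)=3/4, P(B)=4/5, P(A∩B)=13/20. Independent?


P(A)×P(B) = 3/5
P(A∩B) = 13/20
Not equal → NOT independent

No, not independent


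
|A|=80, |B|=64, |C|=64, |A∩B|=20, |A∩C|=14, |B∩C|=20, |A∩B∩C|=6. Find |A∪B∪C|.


|A∪B∪C| = 80+64+64-20-14-20+6 = 160

|A∪B∪C| = 160


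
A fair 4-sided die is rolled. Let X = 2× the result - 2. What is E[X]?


E[die] = (1+4)/2 = 5/2
E[X] = 2×5/2 - 2 = 3

E[X] = 3


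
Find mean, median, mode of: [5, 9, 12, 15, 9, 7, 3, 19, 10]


Sorted: [3, 5, 7, 9, 9, 10, 12, 15, 19]
Mean = 89/9
Median = 9
Freq: {5: 1, 9: 2, 12: 1, 15: 1, 7: 1, 3: 1, 19: 1, 10: 1}
Mode: [9]

Mean=89/9, Median=9, Mode=9


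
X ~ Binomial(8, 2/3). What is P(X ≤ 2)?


P(X ≤ 2) = Σ P(X=i) for i=0..2
P(X=0) = 1/6561
P(X=1) = 16/6561
P(X=2) = 112/6561
Sum = 43/2187

P(X ≤ 2) = 43/2187 ≈ 1.97%


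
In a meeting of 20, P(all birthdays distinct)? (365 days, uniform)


P(all different) = Π(365-i)/365 for i=0..19
= (365/365)×(364/365)×...×(346/365)
= 0.588562

P ≈ 0.5886 ≈ 58.86%


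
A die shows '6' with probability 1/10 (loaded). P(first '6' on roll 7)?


Geometric: P(X=7) = (1-p)^(k-1)×p = (9/10)^6×1/10 = 531441/10000000

P(X=7) = 531441/10000000 ≈ 5.31%


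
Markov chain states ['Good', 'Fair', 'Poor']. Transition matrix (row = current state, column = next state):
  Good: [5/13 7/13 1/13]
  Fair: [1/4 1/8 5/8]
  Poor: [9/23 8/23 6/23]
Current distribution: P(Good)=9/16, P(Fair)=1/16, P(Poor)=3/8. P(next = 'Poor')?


P(next=Poor) = Σᵢ P(now=i)×P(i→Poor)
= 9/16×1/13 + 1/16×5/8 + 3/8×6/23
= 9/208 + 5/128 + 9/92 = 6895/38272

P = 6895/38272 ≈ 0.1802


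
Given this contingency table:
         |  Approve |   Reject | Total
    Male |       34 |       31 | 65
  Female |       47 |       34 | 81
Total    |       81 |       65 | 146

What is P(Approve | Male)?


P(Approve | Male) = 34/(34+31) = 34/65

P(Approve|Male) = 34/65 ≈ 52.31%


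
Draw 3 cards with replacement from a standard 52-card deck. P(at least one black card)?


P(not a black card) = 26/52 = 1/2
P(none in 3 draws) = (1/2)^3 = 1/8
P(≥1 black card) = 1 - 1/8 = 7/8

P = 7/8 ≈ 87.50%


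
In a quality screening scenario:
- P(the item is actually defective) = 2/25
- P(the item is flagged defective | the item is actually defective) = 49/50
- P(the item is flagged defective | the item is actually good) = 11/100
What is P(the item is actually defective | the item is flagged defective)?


Using Bayes' theorem:
P(A|B) = P(B|A)·P(A) / P(B)

P(the item is flagged defective) = 49/50 × 2/25 + 11/100 × 23/25
= 49/625 + 253/2500 = 449/2500

P(the item is actually defective|the item is flagged defective) = (49/625) / (449/2500) = 196/449

P(the item is actually defective|the item is flagged defective) = 196/449 ≈ 43.65%


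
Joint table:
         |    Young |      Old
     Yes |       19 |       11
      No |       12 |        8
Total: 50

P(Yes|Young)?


P(Yes|Young) = 19/(19+12) = 19/31

P = 19/31 ≈ 61.29%


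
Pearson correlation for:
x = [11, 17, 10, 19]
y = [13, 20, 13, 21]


n=4, Σx=57, Σy=67, Σxy=1012, Σx²=871, Σy²=1179
r = (4×1012 - 57×67)/√((4×871 - 57²)(4×1179 - 67²))
= 229/√(235×227) = 229/√53345 ≈ 229/230.9654 ≈ 0.9915

r ≈ 0.9915


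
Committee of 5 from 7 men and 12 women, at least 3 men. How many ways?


Count by #men:
  3M,2W: C(7,3)×C(12,2)=2310
  4M,1W: C(7,4)×C(12,1)=420
  5M,0W: C(7,5)×C(12,0)=21
Total = 2751

2751


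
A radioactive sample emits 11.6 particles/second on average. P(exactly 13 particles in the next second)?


Poisson(λ=11.6): P(X=13) = e^(-λ)×λ^k/k!
= e^(-11.6) × 11.6^13 / 13!
≈ 9.166087736e-06 × 6.88579136852e+13 / 6227020800 ≈ 0.101358

P(X=13) ≈ 0.101358 ≈ 10.14%


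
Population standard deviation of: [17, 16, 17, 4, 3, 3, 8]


Mean = 68/7
  (17-68/7)²=2601/49
  (16-68/7)²=1936/49
  (17-68/7)²=2601/49
  (4-68/7)²=1600/49
  (3-68/7)²=2209/49
  (3-68/7)²=2209/49
  (8-68/7)²=144/49
Σ(x-μ)² = 1900/7
σ² = (1900/7)/7 = 1900/49

σ = √(1900/49) ≈ 6.2270


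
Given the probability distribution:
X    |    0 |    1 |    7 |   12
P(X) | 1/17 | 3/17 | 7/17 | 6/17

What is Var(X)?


E[X] = 124/17
E[X²] = 1210/17
Var(X) = E[X²] - (E[X])² = 1210/17 - 15376/289 = 5194/289

Var(X) = 5194/289 ≈ 17.9723


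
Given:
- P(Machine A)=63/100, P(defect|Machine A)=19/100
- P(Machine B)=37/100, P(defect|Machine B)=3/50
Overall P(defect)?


P(B) = Σ P(B|Aᵢ)×P(Aᵢ)
  19/100×63/100 = 1197/10000
  3/50×37/100 = 111/5000
Sum = 1419/10000

P(defect) = 1419/10000 ≈ 14.19%


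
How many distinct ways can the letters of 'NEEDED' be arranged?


Letters: 6, freq: {'N': 1, 'E': 3, 'D': 2}
6!/(1!×3!×2!) = 720/12 = 60

60


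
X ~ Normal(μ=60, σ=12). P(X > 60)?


z = (60-60)/12 = 0.0
P(X > 60) = 1 - P(Z ≤ 0.0) = 1 - 0.5000 = 0.5000

P(X > 60) ≈ 0.5000


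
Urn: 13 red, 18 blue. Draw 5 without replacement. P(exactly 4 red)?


Hypergeometric: C(13,4)×C(18,1)/C(31,5)
= 715×18/169911 = 1430/18879

P(X=4) = 1430/18879 ≈ 7.57%


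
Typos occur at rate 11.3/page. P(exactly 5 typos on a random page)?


Poisson(λ=11.3): P(X=5) = e^(-λ)×λ^k/k!
= e^(-11.3) × 11.3^5 / 5!
≈ 1.237292426e-05 × 184243.51793 / 120 ≈ 0.018997

P(X=5) ≈ 0.018997 ≈ 1.90%


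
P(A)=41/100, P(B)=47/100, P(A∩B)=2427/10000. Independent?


P(A)×P(B) = 1927/10000
P(A∩B) = 2427/10000
Not equal → NOT independent

No, not independent


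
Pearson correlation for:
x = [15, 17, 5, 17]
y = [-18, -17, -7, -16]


n=4, Σx=54, Σy=-58, Σxy=-866, Σx²=828, Σy²=918
r = (4×(-866) - 54×(-58))/√((4×828 - 54²)(4×918 - (-58)²))
= -332/√(396×308) = -332/√121968 ≈ -332/349.2392 ≈ -0.9506

r ≈ -0.9506


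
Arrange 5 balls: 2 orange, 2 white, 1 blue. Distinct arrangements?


5!/(2!×2!×1!) = 30

30


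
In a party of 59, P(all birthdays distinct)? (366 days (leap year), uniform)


P(all different) = Π(366-i)/366 for i=0..58
= (366/366)×(365/366)×...×(308/366)
= 0.007112

P ≈ 0.0071 ≈ 0.71%


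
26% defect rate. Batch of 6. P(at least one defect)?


P(all good) = (37/50)^6 = 2565726409/15625000000
P(≥1 defect) = 13059273591/15625000000

P = 13059273591/15625000000 ≈ 83.58%


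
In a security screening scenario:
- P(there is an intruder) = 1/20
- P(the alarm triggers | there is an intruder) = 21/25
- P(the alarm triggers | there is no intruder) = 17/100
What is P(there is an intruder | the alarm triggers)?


Using Bayes' theorem:
P(A|B) = P(B|A)·P(A) / P(B)

P(the alarm triggers) = 21/25 × 1/20 + 17/100 × 19/20
= 21/500 + 323/2000 = 407/2000

P(there is an intruder|the alarm triggers) = (21/500) / (407/2000) = 84/407

P(there is an intruder|the alarm triggers) = 84/407 ≈ 20.64%


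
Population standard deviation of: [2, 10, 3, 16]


Mean = 31/4
  (2-31/4)²=529/16
  (10-31/4)²=81/16
  (3-31/4)²=361/16
  (16-31/4)²=1089/16
Σ(x-μ)² = 515/4
σ² = (515/4)/4 = 515/16

σ = √(515/16) ≈ 5.6734


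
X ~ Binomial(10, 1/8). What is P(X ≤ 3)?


P(X ≤ 3) = Σ P(X=i) for i=0..3
P(X=0) = 282475249/1073741824
P(X=1) = 201768035/536870912
P(X=2) = 259416045/1073741824
P(X=3) = 12353145/134217728
Sum = 261063131/268435456

P(X ≤ 3) = 261063131/268435456 ≈ 97.25%


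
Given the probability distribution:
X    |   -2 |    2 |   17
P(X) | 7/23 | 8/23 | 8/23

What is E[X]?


E[X] = Σ x·P(X=x)
= (-2)×(7/23) + (2)×(8/23) + (17)×(8/23)
= 6

E[X] = 6


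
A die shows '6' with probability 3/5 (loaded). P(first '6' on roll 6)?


Geometric: P(X=6) = (1-p)^(k-1)×p = (2/5)^5×3/5 = 96/15625

P(X=6) = 96/15625 ≈ 0.61%


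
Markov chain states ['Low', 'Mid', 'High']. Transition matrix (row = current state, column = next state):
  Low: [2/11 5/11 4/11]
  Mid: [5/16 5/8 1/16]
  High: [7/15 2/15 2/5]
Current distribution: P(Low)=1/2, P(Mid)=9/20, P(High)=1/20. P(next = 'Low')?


P(next=Low) = Σᵢ P(now=i)×P(i→Low)
= 1/2×2/11 + 9/20×5/16 + 1/20×7/15
= 1/11 + 9/64 + 7/300 = 13457/52800

P = 13457/52800 ≈ 0.2549


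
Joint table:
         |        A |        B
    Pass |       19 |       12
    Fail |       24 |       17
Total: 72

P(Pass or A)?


P(Pass∨A) = P(Pass) + P(A) - P(Pass∧A)
= (31 + 43 - 19)/72 = 55/72

P = 55/72 ≈ 76.39%


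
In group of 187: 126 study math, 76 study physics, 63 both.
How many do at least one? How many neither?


|A∪B| = 126+76-63 = 139
Neither = 187-139 = 48

At least one: 139; Neither: 48


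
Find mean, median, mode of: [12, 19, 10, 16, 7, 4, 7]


Sorted: [4, 7, 7, 10, 12, 16, 19]
Mean = 75/7
Median = 10
Freq: {12: 1, 19: 1, 10: 1, 16: 1, 7: 2, 4: 1}
Mode: [7]

Mean=75/7, Median=10, Mode=7


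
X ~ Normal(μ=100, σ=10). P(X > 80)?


z = (80-100)/10 = -2.0
P(X > 80) = 1 - P(Z ≤ -2.0) = 1 - 0.0228 = 0.9772

P(X > 80) ≈ 0.9772


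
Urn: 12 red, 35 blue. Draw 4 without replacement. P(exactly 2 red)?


Hypergeometric: C(12,2)×C(35,2)/C(47,4)
= 66×595/178365 = 238/1081

P(X=2) = 238/1081 ≈ 22.02%


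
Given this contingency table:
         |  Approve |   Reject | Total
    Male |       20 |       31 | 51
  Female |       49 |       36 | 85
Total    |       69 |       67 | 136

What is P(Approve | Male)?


P(Approve | Male) = 20/(20+31) = 20/51

P(Approve|Male) = 20/51 ≈ 39.22%


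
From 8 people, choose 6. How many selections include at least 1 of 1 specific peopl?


Complement: C(8,6) - C(7,6) = 28 - 7 = 21

21


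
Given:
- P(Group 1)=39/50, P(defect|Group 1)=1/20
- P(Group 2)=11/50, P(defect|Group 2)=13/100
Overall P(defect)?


P(B) = Σ P(B|Aᵢ)×P(Aᵢ)
  1/20×39/50 = 39/1000
  13/100×11/50 = 143/5000
Sum = 169/2500

P(defect) = 169/2500 ≈ 6.76%


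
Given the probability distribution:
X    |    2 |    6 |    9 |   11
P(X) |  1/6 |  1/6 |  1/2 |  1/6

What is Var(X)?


E[X] = 23/3
E[X²] = 202/3
Var(X) = E[X²] - (E[X])² = 202/3 - 529/9 = 77/9

Var(X) = 77/9 ≈ 8.5556


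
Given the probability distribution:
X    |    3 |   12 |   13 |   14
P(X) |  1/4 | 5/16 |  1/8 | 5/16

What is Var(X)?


E[X] = 21/2
E[X²] = 1037/8
Var(X) = E[X²] - (E[X])² = 1037/8 - 441/4 = 155/8

Var(X) = 155/8 ≈ 19.3750


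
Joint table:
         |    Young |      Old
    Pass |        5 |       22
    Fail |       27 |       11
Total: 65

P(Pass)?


P(Pass) = (5+22)/65 = 27/65

P(Pass) = 27/65 ≈ 41.54%


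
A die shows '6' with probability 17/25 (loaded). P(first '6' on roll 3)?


Geometric: P(X=3) = (1-p)^(k-1)×p = (8/25)^2×17/25 = 1088/15625

P(X=3) = 1088/15625 ≈ 6.96%


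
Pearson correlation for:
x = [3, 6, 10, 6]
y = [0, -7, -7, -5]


n=4, Σx=25, Σy=-19, Σxy=-142, Σx²=181, Σy²=123
r = (4×(-142) - 25×(-19))/√((4×181 - 25²)(4×123 - (-19)²))
= -93/√(99×131) = -93/√12969 ≈ -93/113.8815 ≈ -0.8166

r ≈ -0.8166


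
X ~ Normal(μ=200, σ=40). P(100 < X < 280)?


z₁=(100-200)/40=-2.5, z₂=(280-200)/40=2.0
P = Φ(2.0) - Φ(-2.5) = 0.977250 - 0.006210 = 0.971040 ≈ 0.9710

P(100 < X < 280) ≈ 0.9710


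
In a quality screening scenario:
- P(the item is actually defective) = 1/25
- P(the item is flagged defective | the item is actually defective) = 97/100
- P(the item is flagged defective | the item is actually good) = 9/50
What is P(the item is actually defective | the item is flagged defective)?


Using Bayes' theorem:
P(A|B) = P(B|A)·P(A) / P(B)

P(the item is flagged defective) = 97/100 × 1/25 + 9/50 × 24/25
= 97/2500 + 108/625 = 529/2500

P(the item is actually defective|the item is flagged defective) = (97/2500) / (529/2500) = 97/529

P(the item is actually defective|the item is flagged defective) = 97/529 ≈ 18.34%


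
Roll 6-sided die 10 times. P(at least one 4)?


P(no 4)^10 = (5/6)^10 = 9765625/60466176
P(≥1) = 1 - 9765625/60466176 = 50700551/60466176

P = 50700551/60466176 ≈ 83.85%


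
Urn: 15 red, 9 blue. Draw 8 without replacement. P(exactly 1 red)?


Hypergeometric: C(15,1)×C(9,7)/C(24,8)
= 15×36/735471 = 60/81719

P(X=1) = 60/81719 ≈ 0.07%


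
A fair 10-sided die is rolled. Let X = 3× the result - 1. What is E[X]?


E[die] = (1+10)/2 = 11/2
E[X] = 3×11/2 - 1 = 31/2

E[X] = 31/2


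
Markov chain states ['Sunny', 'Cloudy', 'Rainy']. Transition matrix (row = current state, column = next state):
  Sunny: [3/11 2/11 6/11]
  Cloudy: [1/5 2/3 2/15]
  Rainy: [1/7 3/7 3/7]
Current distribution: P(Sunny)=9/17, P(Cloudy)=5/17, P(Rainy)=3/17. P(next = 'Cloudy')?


P(next=Cloudy) = Σᵢ P(now=i)×P(i→Cloudy)
= 9/17×2/11 + 5/17×2/3 + 3/17×3/7
= 18/187 + 10/51 + 9/119 = 85/231

P = 85/231 ≈ 0.3680


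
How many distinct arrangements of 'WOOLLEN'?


Letters: 7, freq: {'W': 1, 'O': 2, 'L': 2, 'E': 1, 'N': 1}
7!/(1!×2!×2!×1!×1!) = 5040/4 = 1260

1260


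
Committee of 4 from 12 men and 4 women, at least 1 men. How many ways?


Count by #men:
  1M,3W: C(12,1)×C(4,3)=48
  2M,2W: C(12,2)×C(4,2)=396
  3M,1W: C(12,3)×C(4,1)=880
  4M,0W: C(12,4)×C(4,0)=495
Total = 1819

1819


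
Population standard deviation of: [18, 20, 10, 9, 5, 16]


Mean = 78/6 = 13
  (18-13)²=25
  (20-13)²=49
  (10-13)²=9
  (9-13)²=16
  (5-13)²=64
  (16-13)²=9
Σ(x-μ)² = 172
σ² = 172/6 = 86/3

σ = √(86/3) ≈ 5.3541


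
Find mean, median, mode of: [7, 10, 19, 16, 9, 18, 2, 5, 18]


Sorted: [2, 5, 7, 9, 10, 16, 18, 18, 19]
Mean = 104/9
Median = 10
Freq: {7: 1, 10: 1, 19: 1, 16: 1, 9: 1, 18: 2, 2: 1, 5: 1}
Mode: [18]

Mean=104/9, Median=10, Mode=18


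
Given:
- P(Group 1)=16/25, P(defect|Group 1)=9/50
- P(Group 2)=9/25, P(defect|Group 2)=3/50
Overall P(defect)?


P(B) = Σ P(B|Aᵢ)×P(Aᵢ)
  9/50×16/25 = 72/625
  3/50×9/25 = 27/1250
Sum = 171/1250

P(defect) = 171/1250 ≈ 13.68%


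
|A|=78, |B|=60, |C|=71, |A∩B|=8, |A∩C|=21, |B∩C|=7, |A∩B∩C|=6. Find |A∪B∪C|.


|A∪B∪C| = 78+60+71-8-21-7+6 = 179

|A∪B∪C| = 179


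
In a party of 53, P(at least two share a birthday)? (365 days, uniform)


P(all different) = Π(365-i)/365 for i=0..52
= 0.018862
P(match) = 1 - 0.018862 = 0.981138

P ≈ 0.9811 ≈ 98.11%


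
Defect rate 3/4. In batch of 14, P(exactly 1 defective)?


Binomial: P(X=1) = C(14,1)×p^1×(1-p)^13
= 14 × 3/4 × 1/67108864 = 21/134217728

P(X=1) = 21/134217728 ≈ 0.00%


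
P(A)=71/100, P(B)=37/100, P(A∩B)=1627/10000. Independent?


P(A)×P(B) = 2627/10000
P(A∩B) = 1627/10000
Not equal → NOT independent

No, not independent


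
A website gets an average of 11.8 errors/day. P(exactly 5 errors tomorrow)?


Poisson(λ=11.8): P(X=5) = e^(-λ)×λ^k/k!
= e^(-11.8) × 11.8^5 / 5!
≈ 7.504557915e-06 × 228775.77568 / 120 ≈ 0.014307

P(X=5) ≈ 0.014307 ≈ 1.43%


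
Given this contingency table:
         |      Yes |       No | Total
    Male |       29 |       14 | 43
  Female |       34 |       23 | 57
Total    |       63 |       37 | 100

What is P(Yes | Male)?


P(Yes | Male) = 29/(29+14) = 29/43

P(Yes|Male) = 29/43 ≈ 67.44%


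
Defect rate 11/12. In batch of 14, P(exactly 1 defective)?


Binomial: P(X=1) = C(14,1)×p^1×(1-p)^13
= 14 × 11/12 × 1/106993205379072 = 77/641959232274432

P(X=1) = 77/641959232274432 ≈ 0.00%


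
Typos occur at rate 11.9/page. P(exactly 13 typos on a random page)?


Poisson(λ=11.9): P(X=13) = e^(-λ)×λ^k/k!
= e^(-11.9) × 11.9^13 / 13!
≈ 6.790404807e-06 × 9.59644764107e+13 / 6227020800 ≈ 0.104647

P(X=13) ≈ 0.104647 ≈ 10.46%


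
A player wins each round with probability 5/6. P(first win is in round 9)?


Geometric: P(X=9) = (1-p)^(k-1)×p = (1/6)^8×5/6 = 5/10077696

P(X=9) = 5/10077696 ≈ 0.00%


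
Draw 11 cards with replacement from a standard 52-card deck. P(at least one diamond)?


P(not a diamond) = 39/52 = 3/4
P(none in 11 draws) = (3/4)^11 = 177147/4194304
P(≥1 diamond) = 1 - 177147/4194304 = 4017157/4194304

P = 4017157/4194304 ≈ 95.78%


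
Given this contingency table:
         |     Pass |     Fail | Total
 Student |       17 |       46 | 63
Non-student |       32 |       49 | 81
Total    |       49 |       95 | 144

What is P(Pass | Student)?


P(Pass | Student) = 17/(17+46) = 17/63

P(Pass|Student) = 17/63 ≈ 26.98%


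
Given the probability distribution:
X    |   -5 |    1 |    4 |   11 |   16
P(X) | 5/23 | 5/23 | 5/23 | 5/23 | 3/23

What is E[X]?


E[X] = Σ x·P(X=x)
= (-5)×(5/23) + (1)×(5/23) + (4)×(5/23) + (11)×(5/23) + (16)×(3/23)
= 103/23

E[X] = 103/23


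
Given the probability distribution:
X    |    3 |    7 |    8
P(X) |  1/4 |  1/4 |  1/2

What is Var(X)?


E[X] = 13/2
E[X²] = 93/2
Var(X) = E[X²] - (E[X])² = 93/2 - 169/4 = 17/4

Var(X) = 17/4 ≈ 4.2500


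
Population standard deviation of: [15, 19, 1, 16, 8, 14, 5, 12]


Mean = 90/8 = 45/4
  (15-45/4)²=225/16
  (19-45/4)²=961/16
  (1-45/4)²=1681/16
  (16-45/4)²=361/16
  (8-45/4)²=169/16
  (14-45/4)²=121/16
  (5-45/4)²=625/16
  (12-45/4)²=9/16
Σ(x-μ)² = 519/2
σ² = (519/2)/8 = 519/16

σ = √(519/16) ≈ 5.6954


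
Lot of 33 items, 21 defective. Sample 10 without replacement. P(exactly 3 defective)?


Hypergeometric: C(21,3)×C(12,7)/C(33,10)
= 1330×792/92561040 = 133/11687

P(X=3) = 133/11687 ≈ 1.14%


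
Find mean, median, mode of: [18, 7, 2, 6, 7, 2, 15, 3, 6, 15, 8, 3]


Sorted: [2, 2, 3, 3, 6, 6, 7, 7, 8, 15, 15, 18]
Mean = 92/12 = 23/3
Median = 13/2
Freq: {18: 1, 7: 2, 2: 2, 6: 2, 15: 2, 3: 2, 8: 1}
Mode: [2, 3, 6, 7, 15]

Mean=23/3, Median=13/2, Mode=[2, 3, 6, 7, 15]


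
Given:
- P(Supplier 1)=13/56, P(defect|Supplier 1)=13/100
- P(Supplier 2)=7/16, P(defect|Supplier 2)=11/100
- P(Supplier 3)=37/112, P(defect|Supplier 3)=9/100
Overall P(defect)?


P(B) = Σ P(B|Aᵢ)×P(Aᵢ)
  13/100×13/56 = 169/5600
  11/100×7/16 = 77/1600
  9/100×37/112 = 333/11200
Sum = 121/1120

P(defect) = 121/1120 ≈ 10.80%


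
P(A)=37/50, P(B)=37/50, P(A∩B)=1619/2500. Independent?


P(A)×P(B) = 1369/2500
P(A∩B) = 1619/2500
Not equal → NOT independent

No, not independent


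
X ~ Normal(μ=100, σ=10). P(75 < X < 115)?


z₁=(75-100)/10=-2.5, z₂=(115-100)/10=1.5
P = Φ(1.5) - Φ(-2.5) = 0.933193 - 0.006210 = 0.926983 ≈ 0.9270

P(75 < X < 115) ≈ 0.9270


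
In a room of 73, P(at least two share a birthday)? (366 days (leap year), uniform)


P(all different) = Π(366-i)/366 for i=0..72
= 0.000449
P(match) = 1 - 0.000449 = 0.999551

P ≈ 0.9996 ≈ 99.96%


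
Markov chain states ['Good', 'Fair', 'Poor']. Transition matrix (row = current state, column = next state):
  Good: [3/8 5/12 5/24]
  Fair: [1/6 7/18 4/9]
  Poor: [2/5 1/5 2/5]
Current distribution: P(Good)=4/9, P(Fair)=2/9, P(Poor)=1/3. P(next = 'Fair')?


P(next=Fair) = Σᵢ P(now=i)×P(i→Fair)
= 4/9×5/12 + 2/9×7/18 + 1/3×1/5
= 5/27 + 7/81 + 1/15 = 137/405

P = 137/405 ≈ 0.3383


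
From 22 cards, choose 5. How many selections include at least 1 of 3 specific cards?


Complement: C(22,5) - C(19,5) = 26334 - 11628 = 14706

14706


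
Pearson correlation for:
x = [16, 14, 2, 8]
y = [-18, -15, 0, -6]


n=4, Σx=40, Σy=-39, Σxy=-546, Σx²=520, Σy²=585
r = (4×(-546) - 40×(-39))/√((4×520 - 40²)(4×585 - (-39)²))
= -624/√(480×819) = -624/√393120 ≈ -624/626.9928 ≈ -0.9952

r ≈ -0.9952


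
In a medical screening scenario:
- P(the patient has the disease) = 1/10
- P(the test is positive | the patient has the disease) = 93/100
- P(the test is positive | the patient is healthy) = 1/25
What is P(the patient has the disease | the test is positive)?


Using Bayes' theorem:
P(A|B) = P(B|A)·P(A) / P(B)

P(the test is positive) = 93/100 × 1/10 + 1/25 × 9/10
= 93/1000 + 9/250 = 129/1000

P(the patient has the disease|the test is positive) = (93/1000) / (129/1000) = 31/43

P(the patient has the disease|the test is positive) = 31/43 ≈ 72.09%


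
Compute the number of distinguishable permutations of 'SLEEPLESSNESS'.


Letters: 13, freq: {'S': 5, 'L': 2, 'E': 4, 'P': 1, 'N': 1}
13!/(5!×2!×4!×1!×1!) = 6227020800/5760 = 1081080

1081080


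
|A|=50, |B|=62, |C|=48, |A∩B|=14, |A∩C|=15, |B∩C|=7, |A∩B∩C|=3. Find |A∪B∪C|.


|A∪B∪C| = 50+62+48-14-15-7+3 = 127

|A∪B∪C| = 127


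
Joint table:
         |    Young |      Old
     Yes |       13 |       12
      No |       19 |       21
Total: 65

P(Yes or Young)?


P(Yes∨Young) = P(Yes) + P(Young) - P(Yes∧Young)
= (25 + 32 - 13)/65 = 44/65

P = 44/65 ≈ 67.69%


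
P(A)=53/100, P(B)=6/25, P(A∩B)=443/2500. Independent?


P(A)×P(B) = 159/1250
P(A∩B) = 443/2500
Not equal → NOT independent

No, not independent


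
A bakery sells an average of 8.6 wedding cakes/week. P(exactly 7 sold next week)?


Poisson(λ=8.6): P(X=7) = e^(-λ)×λ^k/k!
= e^(-8.6) × 8.6^7 / 7!
≈ 0.0001841057937 × 3479278.22217 / 5040 ≈ 0.127094

P(X=7) ≈ 0.127094 ≈ 12.71%


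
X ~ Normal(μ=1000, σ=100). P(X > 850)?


z = (850-1000)/100 = -1.5
P(X > 850) = 1 - P(Z ≤ -1.5) = 1 - 0.0668 = 0.9332

P(X > 850) ≈ 0.9332


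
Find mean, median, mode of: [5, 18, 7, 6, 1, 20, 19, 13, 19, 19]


Sorted: [1, 5, 6, 7, 13, 18, 19, 19, 19, 20]
Mean = 127/10
Median = 31/2
Freq: {5: 1, 18: 1, 7: 1, 6: 1, 1: 1, 20: 1, 19: 3, 13: 1}
Mode: [19]

Mean=127/10, Median=31/2, Mode=19


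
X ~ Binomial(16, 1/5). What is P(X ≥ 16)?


P(X ≥ 16) = Σ P(X=i) for i=16..16
P(X=16) = 1/152587890625
Sum = 1/152587890625

P(X ≥ 16) = 1/152587890625 ≈ 0.00%


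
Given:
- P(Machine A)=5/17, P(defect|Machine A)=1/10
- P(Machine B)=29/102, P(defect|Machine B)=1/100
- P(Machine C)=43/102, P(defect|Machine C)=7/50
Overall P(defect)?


P(B) = Σ P(B|Aᵢ)×P(Aᵢ)
  1/10×5/17 = 1/34
  1/100×29/102 = 29/10200
  7/50×43/102 = 301/5100
Sum = 931/10200

P(defect) = 931/10200 ≈ 9.13%


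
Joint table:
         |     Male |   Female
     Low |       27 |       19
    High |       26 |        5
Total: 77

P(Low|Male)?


P(Low|Male) = 27/(27+26) = 27/53

P = 27/53 ≈ 50.94%


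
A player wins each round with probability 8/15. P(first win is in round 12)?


Geometric: P(X=12) = (1-p)^(k-1)×p = (7/15)^11×8/15 = 15818613944/129746337890625

P(X=12) = 15818613944/129746337890625 ≈ 0.01%


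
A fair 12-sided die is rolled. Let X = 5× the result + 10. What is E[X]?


E[die] = (1+12)/2 = 13/2
E[X] = 5×13/2 + 10 = 85/2

E[X] = 85/2


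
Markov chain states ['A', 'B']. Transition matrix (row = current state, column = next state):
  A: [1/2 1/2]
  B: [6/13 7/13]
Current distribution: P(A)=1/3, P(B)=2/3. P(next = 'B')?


P(next=B) = Σᵢ P(now=i)×P(i→B)
= 1/3×1/2 + 2/3×7/13
= 1/6 + 14/39 = 41/78

P = 41/78 ≈ 0.5256
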